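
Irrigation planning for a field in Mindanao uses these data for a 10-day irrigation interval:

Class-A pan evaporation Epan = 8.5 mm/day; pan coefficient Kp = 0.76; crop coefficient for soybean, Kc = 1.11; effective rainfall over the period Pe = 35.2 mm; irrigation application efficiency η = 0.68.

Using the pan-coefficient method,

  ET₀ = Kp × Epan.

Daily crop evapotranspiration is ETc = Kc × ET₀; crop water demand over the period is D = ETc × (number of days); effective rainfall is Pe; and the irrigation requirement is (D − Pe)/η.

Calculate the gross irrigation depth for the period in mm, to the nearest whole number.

ET₀ = 0.76 × 8.5 = 6.4600 mm/d
ETc = Kc × ET₀ = 1.11 × 6.4600 = 7.1706 mm/d
Crop demand D = ETc × 10 d = 7.1706 × 10 = 71.706 mm
D − Pe = 71.706 − 35.2 = 36.506 mm
Gross irrigation = 36.506 / 0.68 = 53.685 mm

54 mm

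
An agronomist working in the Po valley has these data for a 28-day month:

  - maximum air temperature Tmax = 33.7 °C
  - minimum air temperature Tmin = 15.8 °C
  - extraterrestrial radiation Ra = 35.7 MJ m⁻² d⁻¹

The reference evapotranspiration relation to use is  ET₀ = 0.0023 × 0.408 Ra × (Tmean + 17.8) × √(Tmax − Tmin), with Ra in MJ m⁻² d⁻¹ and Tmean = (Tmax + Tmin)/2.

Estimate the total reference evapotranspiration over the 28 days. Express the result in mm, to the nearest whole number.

169 mm

Tmean = (33.7 + 15.8)/2 = 24.75 °C
0.408 Ra = 0.408 × 35.7 = 14.5656 mm/d equivalent
ET₀ = 0.0023 × 14.5656 × (24.75 + 17.8) × √17.9 = 0.0023 × 14.5656 × 42.55 × 4.2308 = 6.0308 mm/d
Over 28 days: 6.0308 × 28 = 168.862 mm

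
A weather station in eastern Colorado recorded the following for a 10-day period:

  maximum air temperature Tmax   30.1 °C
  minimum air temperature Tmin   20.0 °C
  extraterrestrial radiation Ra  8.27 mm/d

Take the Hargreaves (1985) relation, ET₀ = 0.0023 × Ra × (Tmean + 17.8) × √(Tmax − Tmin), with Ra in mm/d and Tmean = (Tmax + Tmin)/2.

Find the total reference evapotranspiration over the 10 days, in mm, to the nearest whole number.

26 mm

Tmean = (30.1 + 20.0)/2 = 25.05 °C
ET₀ = 0.0023 × 8.27 × (25.05 + 17.8) × √10.1 = 0.0023 × 8.27 × 42.85 × 3.1780 = 2.5902 mm/d
Over 10 days: 2.5902 × 10 = 25.902 mm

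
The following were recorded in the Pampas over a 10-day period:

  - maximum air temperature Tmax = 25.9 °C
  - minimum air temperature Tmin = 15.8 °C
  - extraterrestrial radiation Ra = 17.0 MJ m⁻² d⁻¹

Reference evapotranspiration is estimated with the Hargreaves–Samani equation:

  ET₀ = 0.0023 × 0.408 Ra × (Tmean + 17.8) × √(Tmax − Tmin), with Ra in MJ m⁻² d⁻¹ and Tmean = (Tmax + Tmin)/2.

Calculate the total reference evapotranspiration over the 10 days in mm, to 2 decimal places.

Tmean = (25.9 + 15.8)/2 = 20.85 °C
0.408 Ra = 0.408 × 17.0 = 6.9360 mm/d equivalent
ET₀ = 0.0023 × 6.9360 × (20.85 + 17.8) × √10.1 = 0.0023 × 6.9360 × 38.65 × 3.1780 = 1.9595 mm/d
Over 10 days: 1.9595 × 10 = 19.595 mm

19.60 mm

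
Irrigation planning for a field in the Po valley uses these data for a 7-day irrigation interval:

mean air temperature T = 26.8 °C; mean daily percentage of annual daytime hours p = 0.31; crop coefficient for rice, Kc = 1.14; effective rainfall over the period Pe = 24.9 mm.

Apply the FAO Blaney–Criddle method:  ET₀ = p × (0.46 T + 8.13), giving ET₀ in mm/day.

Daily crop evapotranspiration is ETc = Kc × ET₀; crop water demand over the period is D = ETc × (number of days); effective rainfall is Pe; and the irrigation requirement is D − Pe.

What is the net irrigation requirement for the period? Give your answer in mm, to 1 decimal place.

25.7 mm

ET₀ = 0.31 × (0.46 × 26.8 + 8.13) = 0.31 × 20.458 = 6.3420 mm/d
ETc = Kc × ET₀ = 1.14 × 6.3420 = 7.2299 mm/d
Crop demand D = ETc × 7 d = 7.2299 × 7 = 50.609 mm
D − Pe = 50.609 − 24.9 = 25.709 mm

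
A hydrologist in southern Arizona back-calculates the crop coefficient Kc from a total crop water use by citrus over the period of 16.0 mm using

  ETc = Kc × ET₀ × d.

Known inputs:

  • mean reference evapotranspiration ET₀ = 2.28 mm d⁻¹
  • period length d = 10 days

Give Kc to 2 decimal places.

ETc = Kc × ET₀ × d  ⇒  Kc = ETc / (ET₀ × d)
Kc = 16.0 / (2.28 × 10) = 16.0 / 22.80 = 0.7018

0.70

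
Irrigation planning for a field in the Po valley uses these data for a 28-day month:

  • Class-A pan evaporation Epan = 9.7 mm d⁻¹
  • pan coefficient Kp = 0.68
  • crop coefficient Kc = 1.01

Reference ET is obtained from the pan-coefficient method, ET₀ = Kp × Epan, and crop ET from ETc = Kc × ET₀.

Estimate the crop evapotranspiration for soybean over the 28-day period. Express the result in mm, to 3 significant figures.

187 mm

ET₀ = 0.68 × 9.7 = 6.5960 mm/d
ETc = Kc × ET₀ = 1.01 × 6.5960 = 6.6620 mm/d
Over 28 days: 6.6620 × 28 = 186.536 mm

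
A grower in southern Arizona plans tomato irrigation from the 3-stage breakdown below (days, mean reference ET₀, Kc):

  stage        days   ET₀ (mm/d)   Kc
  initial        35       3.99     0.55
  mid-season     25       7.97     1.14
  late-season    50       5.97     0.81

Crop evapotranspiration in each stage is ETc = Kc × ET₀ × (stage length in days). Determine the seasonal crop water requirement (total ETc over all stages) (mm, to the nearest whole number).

initial: 0.55 × 3.99 × 35 = 76.81 mm
mid-season: 1.14 × 7.97 × 25 = 227.15 mm
late-season: 0.81 × 5.97 × 50 = 241.79 mm
Seasonal total = 545.75 mm

546 mm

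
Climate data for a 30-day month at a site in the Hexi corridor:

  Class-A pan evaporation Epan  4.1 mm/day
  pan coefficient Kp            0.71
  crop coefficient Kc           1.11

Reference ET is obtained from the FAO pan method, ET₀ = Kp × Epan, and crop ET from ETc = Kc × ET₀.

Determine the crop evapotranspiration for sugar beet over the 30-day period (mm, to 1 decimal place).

ET₀ = 0.71 × 4.1 = 2.9110 mm/d
ETc = Kc × ET₀ = 1.11 × 2.9110 = 3.2312 mm/d
Over 30 days: 3.2312 × 30 = 96.936 mm

96.9 mm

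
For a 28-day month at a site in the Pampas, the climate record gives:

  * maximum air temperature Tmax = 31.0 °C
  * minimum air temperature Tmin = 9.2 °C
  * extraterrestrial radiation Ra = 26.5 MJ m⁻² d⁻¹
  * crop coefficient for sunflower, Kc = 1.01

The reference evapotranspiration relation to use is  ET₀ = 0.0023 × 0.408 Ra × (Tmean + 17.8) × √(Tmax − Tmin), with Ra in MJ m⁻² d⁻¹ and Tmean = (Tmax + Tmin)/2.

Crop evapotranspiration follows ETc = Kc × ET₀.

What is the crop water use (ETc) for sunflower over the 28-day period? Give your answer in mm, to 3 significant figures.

124 mm

Tmean = (31.0 + 9.2)/2 = 20.10 °C
0.408 Ra = 0.408 × 26.5 = 10.8120 mm/d equivalent
ET₀ = 0.0023 × 10.8120 × (20.10 + 17.8) × √21.8 = 0.0023 × 10.8120 × 37.90 × 4.6690 = 4.4004 mm/d
ETc = Kc × ET₀ = 1.01 × 4.4004 = 4.4444 mm/d
Over 28 days: 4.4444 × 28 = 124.443 mm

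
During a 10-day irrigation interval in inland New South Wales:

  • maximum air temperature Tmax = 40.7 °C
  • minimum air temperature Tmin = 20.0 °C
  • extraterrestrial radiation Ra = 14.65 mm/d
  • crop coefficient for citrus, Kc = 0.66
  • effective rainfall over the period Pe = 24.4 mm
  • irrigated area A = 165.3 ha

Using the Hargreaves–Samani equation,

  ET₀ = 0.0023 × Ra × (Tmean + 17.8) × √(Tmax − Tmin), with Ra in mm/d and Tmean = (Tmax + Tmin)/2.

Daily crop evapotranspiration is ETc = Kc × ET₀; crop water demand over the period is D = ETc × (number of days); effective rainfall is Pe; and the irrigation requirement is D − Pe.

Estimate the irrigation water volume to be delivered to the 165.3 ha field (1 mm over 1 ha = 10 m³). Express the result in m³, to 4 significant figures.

Tmean = (40.7 + 20.0)/2 = 30.35 °C
ET₀ = 0.0023 × 14.65 × (30.35 + 17.8) × √20.7 = 0.0023 × 14.65 × 48.15 × 4.5497 = 7.3815 mm/d
ETc = Kc × ET₀ = 0.66 × 7.3815 = 4.8718 mm/d
Crop demand D = ETc × 10 d = 4.8718 × 10 = 48.718 mm
D − Pe = 48.718 − 24.4 = 24.318 mm
Volume = 24.318 mm × 165.3 ha × 10 = 40197.7 m³

40200 m³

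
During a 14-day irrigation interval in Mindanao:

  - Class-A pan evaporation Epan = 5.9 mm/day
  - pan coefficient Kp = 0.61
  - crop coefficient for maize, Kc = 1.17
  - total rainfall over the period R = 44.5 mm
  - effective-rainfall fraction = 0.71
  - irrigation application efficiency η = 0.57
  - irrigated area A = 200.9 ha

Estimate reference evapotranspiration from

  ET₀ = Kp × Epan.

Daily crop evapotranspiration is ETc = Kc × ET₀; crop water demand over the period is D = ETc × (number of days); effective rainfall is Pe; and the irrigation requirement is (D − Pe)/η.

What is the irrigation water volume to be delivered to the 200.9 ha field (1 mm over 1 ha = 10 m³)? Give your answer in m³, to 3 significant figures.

96400 m³

ET₀ = 0.61 × 5.9 = 3.5990 mm/d
ETc = Kc × ET₀ = 1.17 × 3.5990 = 4.2108 mm/d
Crop demand D = ETc × 14 d = 4.2108 × 14 = 58.951 mm
Pe = 0.71 × 44.5 = 31.595 mm
D − Pe = 58.951 − 31.595 = 27.356 mm
Gross irrigation = 27.356 / 0.57 = 47.993 mm
Volume = 47.993 mm × 200.9 ha × 10 = 96417.9 m³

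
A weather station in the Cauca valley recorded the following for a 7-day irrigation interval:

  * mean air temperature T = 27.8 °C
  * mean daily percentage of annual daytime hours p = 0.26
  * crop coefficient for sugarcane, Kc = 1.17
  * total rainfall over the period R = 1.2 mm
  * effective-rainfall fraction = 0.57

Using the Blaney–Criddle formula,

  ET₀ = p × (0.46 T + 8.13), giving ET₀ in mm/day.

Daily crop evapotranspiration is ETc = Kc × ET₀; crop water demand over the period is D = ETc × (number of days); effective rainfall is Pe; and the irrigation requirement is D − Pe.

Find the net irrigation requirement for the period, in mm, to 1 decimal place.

ET₀ = 0.26 × (0.46 × 27.8 + 8.13) = 0.26 × 20.918 = 5.4387 mm/d
ETc = Kc × ET₀ = 1.17 × 5.4387 = 6.3633 mm/d
Crop demand D = ETc × 7 d = 6.3633 × 7 = 44.543 mm
Pe = 0.57 × 1.2 = 0.684 mm
D − Pe = 44.543 − 0.684 = 43.859 mm

43.9 mm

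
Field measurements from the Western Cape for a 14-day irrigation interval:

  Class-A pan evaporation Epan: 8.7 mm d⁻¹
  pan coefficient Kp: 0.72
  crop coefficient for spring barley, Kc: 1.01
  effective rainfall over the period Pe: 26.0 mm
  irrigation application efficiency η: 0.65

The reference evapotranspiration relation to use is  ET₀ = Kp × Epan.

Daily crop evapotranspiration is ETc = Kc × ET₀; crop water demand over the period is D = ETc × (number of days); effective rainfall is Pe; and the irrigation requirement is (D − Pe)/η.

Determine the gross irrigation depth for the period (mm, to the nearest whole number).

96 mm

ET₀ = 0.72 × 8.7 = 6.2640 mm/d
ETc = Kc × ET₀ = 1.01 × 6.2640 = 6.3266 mm/d
Crop demand D = ETc × 14 d = 6.3266 × 14 = 88.572 mm
D − Pe = 88.572 − 26.0 = 62.572 mm
Gross irrigation = 62.572 / 0.65 = 96.265 mm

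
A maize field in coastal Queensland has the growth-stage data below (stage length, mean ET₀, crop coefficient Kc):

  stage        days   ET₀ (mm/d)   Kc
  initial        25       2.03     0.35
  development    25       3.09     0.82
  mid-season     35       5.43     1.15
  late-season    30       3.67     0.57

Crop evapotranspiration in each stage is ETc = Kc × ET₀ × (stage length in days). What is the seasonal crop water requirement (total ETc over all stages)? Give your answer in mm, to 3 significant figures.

362 mm

initial: 0.35 × 2.03 × 25 = 17.76 mm
development: 0.82 × 3.09 × 25 = 63.35 mm
mid-season: 1.15 × 5.43 × 35 = 218.56 mm
late-season: 0.57 × 3.67 × 30 = 62.76 mm
Seasonal total = 362.43 mm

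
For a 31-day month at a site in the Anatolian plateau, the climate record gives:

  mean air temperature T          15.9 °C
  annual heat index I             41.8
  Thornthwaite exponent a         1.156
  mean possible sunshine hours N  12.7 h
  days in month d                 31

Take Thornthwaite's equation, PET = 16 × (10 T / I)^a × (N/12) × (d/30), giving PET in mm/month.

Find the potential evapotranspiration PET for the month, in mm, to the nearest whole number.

10T/I = 10 × 15.9 / 41.8 = 3.8038
(10T/I)^a = 3.8038^1.156 = 4.6852
Uncorrected PET = 16 × 4.6852 = 74.963 mm
Correction = (N/12)(d/30) = (12.7/12)(31/30) = 1.0936
PET = 74.963 × 1.0936 = 81.980 mm/month

82 mm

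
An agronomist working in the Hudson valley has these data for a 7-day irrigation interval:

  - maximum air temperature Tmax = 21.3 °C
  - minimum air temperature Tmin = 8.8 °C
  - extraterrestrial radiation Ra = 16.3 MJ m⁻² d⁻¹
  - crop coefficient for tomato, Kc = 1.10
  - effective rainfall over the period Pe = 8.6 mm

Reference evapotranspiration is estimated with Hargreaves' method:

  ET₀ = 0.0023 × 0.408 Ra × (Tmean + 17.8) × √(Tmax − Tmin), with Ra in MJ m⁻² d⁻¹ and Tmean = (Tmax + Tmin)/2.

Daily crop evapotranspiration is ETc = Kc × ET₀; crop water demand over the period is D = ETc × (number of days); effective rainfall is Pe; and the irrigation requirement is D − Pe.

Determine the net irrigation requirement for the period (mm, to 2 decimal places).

5.08 mm

Tmean = (21.3 + 8.8)/2 = 15.05 °C
0.408 Ra = 0.408 × 16.3 = 6.6504 mm/d equivalent
ET₀ = 0.0023 × 6.6504 × (15.05 + 17.8) × √12.5 = 0.0023 × 6.6504 × 32.85 × 3.5355 = 1.7765 mm/d
ETc = Kc × ET₀ = 1.10 × 1.7765 = 1.9542 mm/d
Crop demand D = ETc × 7 d = 1.9542 × 7 = 13.679 mm
D − Pe = 13.679 − 8.6 = 5.079 mm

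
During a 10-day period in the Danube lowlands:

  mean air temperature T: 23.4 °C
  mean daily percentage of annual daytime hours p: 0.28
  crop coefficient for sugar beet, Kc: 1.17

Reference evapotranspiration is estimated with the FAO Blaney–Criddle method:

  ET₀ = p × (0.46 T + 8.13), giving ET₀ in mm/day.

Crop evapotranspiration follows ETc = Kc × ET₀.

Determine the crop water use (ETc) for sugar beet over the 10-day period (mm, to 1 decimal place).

ET₀ = 0.28 × (0.46 × 23.4 + 8.13) = 0.28 × 18.894 = 5.2903 mm/d
ETc = Kc × ET₀ = 1.17 × 5.2903 = 6.1897 mm/d
Over 10 days: 6.1897 × 10 = 61.897 mm

61.9 mm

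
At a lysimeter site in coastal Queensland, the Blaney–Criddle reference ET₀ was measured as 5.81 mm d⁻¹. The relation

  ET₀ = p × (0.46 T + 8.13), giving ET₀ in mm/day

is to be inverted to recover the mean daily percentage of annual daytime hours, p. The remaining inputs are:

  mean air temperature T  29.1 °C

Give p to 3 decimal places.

p = ET₀ / (0.46 T + 8.13) = 5.81 / (0.46 × 29.1 + 8.13) = 5.81 / 21.516 = 0.2700

0.270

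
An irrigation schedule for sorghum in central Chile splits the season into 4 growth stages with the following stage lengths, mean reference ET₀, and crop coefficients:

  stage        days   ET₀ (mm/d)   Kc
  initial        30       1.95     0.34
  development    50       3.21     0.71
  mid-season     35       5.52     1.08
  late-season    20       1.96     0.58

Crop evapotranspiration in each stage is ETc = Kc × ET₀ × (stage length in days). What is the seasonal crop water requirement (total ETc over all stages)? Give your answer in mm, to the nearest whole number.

initial: 0.34 × 1.95 × 30 = 19.89 mm
development: 0.71 × 3.21 × 50 = 113.96 mm
mid-season: 1.08 × 5.52 × 35 = 208.66 mm
late-season: 0.58 × 1.96 × 20 = 22.74 mm
Seasonal total = 365.25 mm

365 mm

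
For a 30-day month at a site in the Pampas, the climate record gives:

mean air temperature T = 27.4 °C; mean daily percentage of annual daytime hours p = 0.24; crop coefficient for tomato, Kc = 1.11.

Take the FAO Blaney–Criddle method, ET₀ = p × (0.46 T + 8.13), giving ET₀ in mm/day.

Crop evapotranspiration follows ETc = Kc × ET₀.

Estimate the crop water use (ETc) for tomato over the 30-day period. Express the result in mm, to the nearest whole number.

166 mm

ET₀ = 0.24 × (0.46 × 27.4 + 8.13) = 0.24 × 20.734 = 4.9762 mm/d
ETc = Kc × ET₀ = 1.11 × 4.9762 = 5.5236 mm/d
Over 30 days: 5.5236 × 30 = 165.708 mm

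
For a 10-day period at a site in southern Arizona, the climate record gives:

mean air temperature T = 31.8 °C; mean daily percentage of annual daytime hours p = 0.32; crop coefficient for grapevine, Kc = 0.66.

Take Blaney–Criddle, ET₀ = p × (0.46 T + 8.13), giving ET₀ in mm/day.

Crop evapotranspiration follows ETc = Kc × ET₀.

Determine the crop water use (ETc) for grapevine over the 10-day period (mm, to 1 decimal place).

ET₀ = 0.32 × (0.46 × 31.8 + 8.13) = 0.32 × 22.758 = 7.2826 mm/d
ETc = Kc × ET₀ = 0.66 × 7.2826 = 4.8065 mm/d
Over 10 days: 4.8065 × 10 = 48.065 mm

48.1 mm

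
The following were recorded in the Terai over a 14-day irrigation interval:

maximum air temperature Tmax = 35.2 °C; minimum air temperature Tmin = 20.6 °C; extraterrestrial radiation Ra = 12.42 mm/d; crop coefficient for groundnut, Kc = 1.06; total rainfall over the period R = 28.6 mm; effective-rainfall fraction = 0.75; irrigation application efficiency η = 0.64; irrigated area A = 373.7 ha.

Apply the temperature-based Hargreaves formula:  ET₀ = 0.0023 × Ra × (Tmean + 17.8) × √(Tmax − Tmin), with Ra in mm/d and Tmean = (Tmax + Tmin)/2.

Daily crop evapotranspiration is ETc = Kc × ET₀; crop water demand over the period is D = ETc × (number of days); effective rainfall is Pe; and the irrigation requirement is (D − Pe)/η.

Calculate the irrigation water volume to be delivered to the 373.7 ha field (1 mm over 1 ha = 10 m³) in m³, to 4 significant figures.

307000 m³

Tmean = (35.2 + 20.6)/2 = 27.90 °C
ET₀ = 0.0023 × 12.42 × (27.90 + 17.8) × √14.6 = 0.0023 × 12.42 × 45.70 × 3.8210 = 4.9882 mm/d
ETc = Kc × ET₀ = 1.06 × 4.9882 = 5.2875 mm/d
Crop demand D = ETc × 14 d = 5.2875 × 14 = 74.025 mm
Pe = 0.75 × 28.6 = 21.450 mm
D − Pe = 74.025 − 21.450 = 52.575 mm
Gross irrigation = 52.575 / 0.64 = 82.148 mm
Volume = 82.148 mm × 373.7 ha × 10 = 306987.1 m³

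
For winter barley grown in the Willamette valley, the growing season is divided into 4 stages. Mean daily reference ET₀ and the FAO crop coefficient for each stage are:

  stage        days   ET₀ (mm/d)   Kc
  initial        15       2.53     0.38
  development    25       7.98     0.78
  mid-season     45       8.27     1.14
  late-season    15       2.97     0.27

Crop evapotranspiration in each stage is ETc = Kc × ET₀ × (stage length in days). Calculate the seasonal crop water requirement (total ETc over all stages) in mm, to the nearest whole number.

606 mm

initial: 0.38 × 2.53 × 15 = 14.42 mm
development: 0.78 × 7.98 × 25 = 155.61 mm
mid-season: 1.14 × 8.27 × 45 = 424.25 mm
late-season: 0.27 × 2.97 × 15 = 12.03 mm
Seasonal total = 606.31 mm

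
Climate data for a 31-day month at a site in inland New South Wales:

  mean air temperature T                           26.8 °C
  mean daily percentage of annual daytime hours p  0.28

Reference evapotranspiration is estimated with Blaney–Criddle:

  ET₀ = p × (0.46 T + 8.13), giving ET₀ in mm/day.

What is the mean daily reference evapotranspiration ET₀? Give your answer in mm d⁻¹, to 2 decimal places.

5.73 mm d⁻¹

ET₀ = 0.28 × (0.46 × 26.8 + 8.13) = 0.28 × 20.458 = 5.7282 mm/d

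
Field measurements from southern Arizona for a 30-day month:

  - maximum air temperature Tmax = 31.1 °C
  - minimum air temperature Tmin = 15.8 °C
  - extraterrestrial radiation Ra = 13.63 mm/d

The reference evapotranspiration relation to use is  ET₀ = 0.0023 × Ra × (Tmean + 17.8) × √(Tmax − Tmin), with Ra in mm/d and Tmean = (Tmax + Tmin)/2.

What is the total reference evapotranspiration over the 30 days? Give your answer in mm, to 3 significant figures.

152 mm

Tmean = (31.1 + 15.8)/2 = 23.45 °C
ET₀ = 0.0023 × 13.63 × (23.45 + 17.8) × √15.3 = 0.0023 × 13.63 × 41.25 × 3.9115 = 5.0581 mm/d
Over 30 days: 5.0581 × 30 = 151.743 mm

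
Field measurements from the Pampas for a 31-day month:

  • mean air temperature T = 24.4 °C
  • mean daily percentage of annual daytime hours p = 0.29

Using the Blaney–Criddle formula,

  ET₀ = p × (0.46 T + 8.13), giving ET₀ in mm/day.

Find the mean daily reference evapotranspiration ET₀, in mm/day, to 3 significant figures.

ET₀ = 0.29 × (0.46 × 24.4 + 8.13) = 0.29 × 19.354 = 5.6127 mm/d

5.61 mm/day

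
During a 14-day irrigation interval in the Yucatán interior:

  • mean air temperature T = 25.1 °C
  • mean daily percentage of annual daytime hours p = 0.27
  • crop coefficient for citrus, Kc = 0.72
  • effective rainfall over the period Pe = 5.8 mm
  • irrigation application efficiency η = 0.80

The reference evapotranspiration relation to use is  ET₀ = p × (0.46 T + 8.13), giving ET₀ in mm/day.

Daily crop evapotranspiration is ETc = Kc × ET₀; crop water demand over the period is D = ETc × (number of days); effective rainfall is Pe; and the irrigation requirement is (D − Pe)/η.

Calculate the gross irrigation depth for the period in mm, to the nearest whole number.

ET₀ = 0.27 × (0.46 × 25.1 + 8.13) = 0.27 × 19.676 = 5.3125 mm/d
ETc = Kc × ET₀ = 0.72 × 5.3125 = 3.8250 mm/d
Crop demand D = ETc × 14 d = 3.8250 × 14 = 53.550 mm
D − Pe = 53.550 − 5.8 = 47.750 mm
Gross irrigation = 47.750 / 0.80 = 59.688 mm

60 mm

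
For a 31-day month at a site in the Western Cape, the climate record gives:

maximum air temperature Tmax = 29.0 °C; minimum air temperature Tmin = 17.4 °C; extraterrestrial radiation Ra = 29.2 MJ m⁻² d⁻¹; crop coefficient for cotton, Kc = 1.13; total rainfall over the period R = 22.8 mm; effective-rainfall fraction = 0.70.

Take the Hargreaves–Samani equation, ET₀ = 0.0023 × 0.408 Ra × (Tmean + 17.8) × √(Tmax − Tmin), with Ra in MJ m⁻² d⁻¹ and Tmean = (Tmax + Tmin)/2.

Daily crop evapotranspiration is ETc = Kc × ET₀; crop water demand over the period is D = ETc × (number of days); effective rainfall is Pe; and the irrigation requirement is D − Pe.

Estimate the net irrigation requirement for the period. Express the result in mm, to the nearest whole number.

118 mm

Tmean = (29.0 + 17.4)/2 = 23.20 °C
0.408 Ra = 0.408 × 29.2 = 11.9136 mm/d equivalent
ET₀ = 0.0023 × 11.9136 × (23.20 + 17.8) × √11.6 = 0.0023 × 11.9136 × 41.00 × 3.4059 = 3.8264 mm/d
ETc = Kc × ET₀ = 1.13 × 3.8264 = 4.3238 mm/d
Crop demand D = ETc × 31 d = 4.3238 × 31 = 134.038 mm
Pe = 0.70 × 22.8 = 15.960 mm
D − Pe = 134.038 − 15.960 = 118.078 mm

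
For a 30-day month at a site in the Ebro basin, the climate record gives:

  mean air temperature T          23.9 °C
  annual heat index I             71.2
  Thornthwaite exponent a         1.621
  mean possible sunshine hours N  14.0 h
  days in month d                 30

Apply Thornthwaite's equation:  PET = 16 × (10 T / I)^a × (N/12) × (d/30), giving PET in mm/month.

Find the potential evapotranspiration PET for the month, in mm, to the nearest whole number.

133 mm

10T/I = 10 × 23.9 / 71.2 = 3.3567
(10T/I)^a = 3.3567^1.621 = 7.1204
Uncorrected PET = 16 × 7.1204 = 113.926 mm
Correction = (N/12)(d/30) = (14.0/12)(30/30) = 1.1667
PET = 113.926 × 1.1667 = 132.917 mm/month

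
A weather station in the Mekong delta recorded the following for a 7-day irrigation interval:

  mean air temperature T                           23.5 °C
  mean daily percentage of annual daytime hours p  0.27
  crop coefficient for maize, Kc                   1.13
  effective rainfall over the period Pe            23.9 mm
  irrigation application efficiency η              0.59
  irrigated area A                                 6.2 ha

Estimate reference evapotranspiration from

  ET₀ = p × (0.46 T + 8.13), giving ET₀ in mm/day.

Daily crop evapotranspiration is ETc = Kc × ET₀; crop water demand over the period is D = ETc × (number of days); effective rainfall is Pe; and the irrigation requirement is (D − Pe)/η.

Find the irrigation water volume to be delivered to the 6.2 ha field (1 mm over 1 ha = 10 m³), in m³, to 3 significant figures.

ET₀ = 0.27 × (0.46 × 23.5 + 8.13) = 0.27 × 18.940 = 5.1138 mm/d
ETc = Kc × ET₀ = 1.13 × 5.1138 = 5.7786 mm/d
Crop demand D = ETc × 7 d = 5.7786 × 7 = 40.450 mm
D − Pe = 40.450 − 23.9 = 16.550 mm
Gross irrigation = 16.550 / 0.59 = 28.051 mm
Volume = 28.051 mm × 6.2 ha × 10 = 1739.2 m³

1740 m³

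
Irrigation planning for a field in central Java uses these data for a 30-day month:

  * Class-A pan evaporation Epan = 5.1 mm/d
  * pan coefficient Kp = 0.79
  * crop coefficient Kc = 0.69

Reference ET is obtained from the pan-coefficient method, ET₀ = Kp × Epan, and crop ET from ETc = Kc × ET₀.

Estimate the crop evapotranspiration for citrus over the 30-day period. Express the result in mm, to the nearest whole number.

ET₀ = 0.79 × 5.1 = 4.0290 mm/d
ETc = Kc × ET₀ = 0.69 × 4.0290 = 2.7800 mm/d
Over 30 days: 2.7800 × 30 = 83.400 mm

83 mm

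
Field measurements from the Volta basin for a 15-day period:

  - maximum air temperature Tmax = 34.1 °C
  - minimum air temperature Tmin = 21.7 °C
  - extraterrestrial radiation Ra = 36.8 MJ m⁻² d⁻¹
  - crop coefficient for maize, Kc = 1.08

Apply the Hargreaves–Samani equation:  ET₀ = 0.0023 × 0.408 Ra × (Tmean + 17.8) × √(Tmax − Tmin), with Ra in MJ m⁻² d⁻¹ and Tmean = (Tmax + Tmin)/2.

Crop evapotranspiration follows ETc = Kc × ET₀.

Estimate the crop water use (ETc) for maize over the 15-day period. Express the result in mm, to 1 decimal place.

90.0 mm

Tmean = (34.1 + 21.7)/2 = 27.90 °C
0.408 Ra = 0.408 × 36.8 = 15.0144 mm/d equivalent
ET₀ = 0.0023 × 15.0144 × (27.90 + 17.8) × √12.4 = 0.0023 × 15.0144 × 45.70 × 3.5214 = 5.5573 mm/d
ETc = Kc × ET₀ = 1.08 × 5.5573 = 6.0019 mm/d
Over 15 days: 6.0019 × 15 = 90.029 mm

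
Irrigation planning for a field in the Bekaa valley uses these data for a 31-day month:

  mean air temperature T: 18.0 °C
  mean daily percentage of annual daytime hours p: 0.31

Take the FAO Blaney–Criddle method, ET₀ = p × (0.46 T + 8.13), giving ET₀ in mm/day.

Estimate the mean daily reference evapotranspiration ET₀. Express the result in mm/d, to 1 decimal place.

ET₀ = 0.31 × (0.46 × 18.0 + 8.13) = 0.31 × 16.410 = 5.0871 mm/d

5.1 mm/d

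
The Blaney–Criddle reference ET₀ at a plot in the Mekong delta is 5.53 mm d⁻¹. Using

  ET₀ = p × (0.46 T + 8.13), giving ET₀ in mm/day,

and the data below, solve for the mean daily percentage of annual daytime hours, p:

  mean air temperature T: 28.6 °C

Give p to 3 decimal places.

p = ET₀ / (0.46 T + 8.13) = 5.53 / (0.46 × 28.6 + 8.13) = 5.53 / 21.286 = 0.2598

0.260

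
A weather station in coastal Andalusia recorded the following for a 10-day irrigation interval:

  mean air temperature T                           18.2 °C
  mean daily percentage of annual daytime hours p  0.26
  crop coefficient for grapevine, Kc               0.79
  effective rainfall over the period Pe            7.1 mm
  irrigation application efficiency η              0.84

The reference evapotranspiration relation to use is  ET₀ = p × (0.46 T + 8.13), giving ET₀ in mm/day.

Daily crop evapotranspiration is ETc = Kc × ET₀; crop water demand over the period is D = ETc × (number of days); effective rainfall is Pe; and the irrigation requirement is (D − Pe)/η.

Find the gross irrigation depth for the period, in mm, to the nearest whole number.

32 mm

ET₀ = 0.26 × (0.46 × 18.2 + 8.13) = 0.26 × 16.502 = 4.2905 mm/d
ETc = Kc × ET₀ = 0.79 × 4.2905 = 3.3895 mm/d
Crop demand D = ETc × 10 d = 3.3895 × 10 = 33.895 mm
D − Pe = 33.895 − 7.1 = 26.795 mm
Gross irrigation = 26.795 / 0.84 = 31.899 mm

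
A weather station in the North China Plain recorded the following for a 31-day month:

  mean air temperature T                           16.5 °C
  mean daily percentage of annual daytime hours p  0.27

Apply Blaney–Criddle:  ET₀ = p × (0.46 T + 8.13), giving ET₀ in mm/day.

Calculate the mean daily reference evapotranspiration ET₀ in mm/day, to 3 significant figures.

ET₀ = 0.27 × (0.46 × 16.5 + 8.13) = 0.27 × 15.720 = 4.2444 mm/d

4.24 mm/day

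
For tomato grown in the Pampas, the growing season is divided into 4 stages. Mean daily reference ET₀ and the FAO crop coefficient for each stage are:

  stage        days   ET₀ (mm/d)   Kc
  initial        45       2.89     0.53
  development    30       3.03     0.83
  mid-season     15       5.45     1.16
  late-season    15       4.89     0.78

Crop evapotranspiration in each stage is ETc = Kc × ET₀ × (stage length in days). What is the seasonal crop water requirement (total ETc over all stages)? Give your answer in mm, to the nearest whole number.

initial: 0.53 × 2.89 × 45 = 68.93 mm
development: 0.83 × 3.03 × 30 = 75.45 mm
mid-season: 1.16 × 5.45 × 15 = 94.83 mm
late-season: 0.78 × 4.89 × 15 = 57.21 mm
Seasonal total = 296.42 mm

296 mm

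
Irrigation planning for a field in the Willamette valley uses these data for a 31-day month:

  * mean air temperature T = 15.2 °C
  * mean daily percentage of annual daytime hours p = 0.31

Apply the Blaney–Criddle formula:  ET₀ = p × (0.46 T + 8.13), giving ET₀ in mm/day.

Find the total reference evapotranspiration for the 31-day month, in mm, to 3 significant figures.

145 mm

ET₀ = 0.31 × (0.46 × 15.2 + 8.13) = 0.31 × 15.122 = 4.6878 mm/d
Monthly total = 4.6878 × 31 = 145.322 mm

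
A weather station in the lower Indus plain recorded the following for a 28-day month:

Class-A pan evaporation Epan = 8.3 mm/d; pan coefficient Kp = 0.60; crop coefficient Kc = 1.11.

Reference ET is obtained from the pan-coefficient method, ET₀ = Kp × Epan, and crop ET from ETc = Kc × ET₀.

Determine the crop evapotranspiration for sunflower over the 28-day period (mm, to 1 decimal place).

ET₀ = 0.60 × 8.3 = 4.9800 mm/d
ETc = Kc × ET₀ = 1.11 × 4.9800 = 5.5278 mm/d
Over 28 days: 5.5278 × 28 = 154.778 mm

154.8 mm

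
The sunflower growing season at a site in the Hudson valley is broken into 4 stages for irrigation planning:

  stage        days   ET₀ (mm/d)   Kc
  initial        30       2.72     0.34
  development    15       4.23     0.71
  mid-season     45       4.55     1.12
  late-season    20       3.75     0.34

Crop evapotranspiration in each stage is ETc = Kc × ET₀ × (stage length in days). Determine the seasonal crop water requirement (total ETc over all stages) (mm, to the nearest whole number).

initial: 0.34 × 2.72 × 30 = 27.74 mm
development: 0.71 × 4.23 × 15 = 45.05 mm
mid-season: 1.12 × 4.55 × 45 = 229.32 mm
late-season: 0.34 × 3.75 × 20 = 25.50 mm
Seasonal total = 327.61 mm

328 mm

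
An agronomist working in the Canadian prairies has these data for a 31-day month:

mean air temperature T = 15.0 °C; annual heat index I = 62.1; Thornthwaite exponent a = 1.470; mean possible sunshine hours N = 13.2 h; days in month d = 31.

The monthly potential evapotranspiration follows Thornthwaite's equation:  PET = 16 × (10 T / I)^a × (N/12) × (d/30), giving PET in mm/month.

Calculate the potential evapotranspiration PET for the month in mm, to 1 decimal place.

66.5 mm

10T/I = 10 × 15.0 / 62.1 = 2.4155
(10T/I)^a = 2.4155^1.470 = 3.6561
Uncorrected PET = 16 × 3.6561 = 58.498 mm
Correction = (N/12)(d/30) = (13.2/12)(31/30) = 1.1367
PET = 58.498 × 1.1367 = 66.495 mm/month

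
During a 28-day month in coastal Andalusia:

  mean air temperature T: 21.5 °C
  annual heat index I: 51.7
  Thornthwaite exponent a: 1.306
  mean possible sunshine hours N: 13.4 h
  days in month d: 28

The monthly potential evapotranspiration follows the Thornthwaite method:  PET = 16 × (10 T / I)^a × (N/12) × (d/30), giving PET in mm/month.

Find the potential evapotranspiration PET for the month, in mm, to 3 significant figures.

107 mm

10T/I = 10 × 21.5 / 51.7 = 4.1586
(10T/I)^a = 4.1586^1.306 = 6.4320
Uncorrected PET = 16 × 6.4320 = 102.912 mm
Correction = (N/12)(d/30) = (13.4/12)(28/30) = 1.0422
PET = 102.912 × 1.0422 = 107.255 mm/month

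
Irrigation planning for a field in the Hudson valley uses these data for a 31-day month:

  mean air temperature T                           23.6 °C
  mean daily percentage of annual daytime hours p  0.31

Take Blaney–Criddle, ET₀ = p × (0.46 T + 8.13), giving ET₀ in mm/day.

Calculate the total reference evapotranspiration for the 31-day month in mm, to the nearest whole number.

ET₀ = 0.31 × (0.46 × 23.6 + 8.13) = 0.31 × 18.986 = 5.8857 mm/d
Monthly total = 5.8857 × 31 = 182.457 mm

182 mm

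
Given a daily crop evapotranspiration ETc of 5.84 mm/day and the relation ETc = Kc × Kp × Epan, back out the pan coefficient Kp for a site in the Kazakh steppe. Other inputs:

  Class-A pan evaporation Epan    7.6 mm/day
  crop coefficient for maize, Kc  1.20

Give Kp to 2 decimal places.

ETc = Kc × Kp × Epan  ⇒  Kp = ETc / (Kc × Epan)
Kp = 5.84 / (1.20 × 7.6) = 5.84 / 9.120 = 0.6404

0.64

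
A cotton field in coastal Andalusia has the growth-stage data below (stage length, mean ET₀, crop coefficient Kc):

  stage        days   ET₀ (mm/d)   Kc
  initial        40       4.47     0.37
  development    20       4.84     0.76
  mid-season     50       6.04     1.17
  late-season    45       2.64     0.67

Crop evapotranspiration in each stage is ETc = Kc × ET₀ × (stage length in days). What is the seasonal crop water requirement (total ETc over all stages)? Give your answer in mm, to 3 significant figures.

initial: 0.37 × 4.47 × 40 = 66.16 mm
development: 0.76 × 4.84 × 20 = 73.57 mm
mid-season: 1.17 × 6.04 × 50 = 353.34 mm
late-season: 0.67 × 2.64 × 45 = 79.60 mm
Seasonal total = 572.67 mm

573 mm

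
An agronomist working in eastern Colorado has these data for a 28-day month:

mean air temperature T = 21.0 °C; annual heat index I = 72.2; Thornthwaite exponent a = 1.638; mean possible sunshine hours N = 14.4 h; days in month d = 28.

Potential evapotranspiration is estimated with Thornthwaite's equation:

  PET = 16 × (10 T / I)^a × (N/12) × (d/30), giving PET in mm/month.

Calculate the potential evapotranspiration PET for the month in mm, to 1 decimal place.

103.0 mm

10T/I = 10 × 21.0 / 72.2 = 2.9086
(10T/I)^a = 2.9086^1.638 = 5.7480
Uncorrected PET = 16 × 5.7480 = 91.968 mm
Correction = (N/12)(d/30) = (14.4/12)(28/30) = 1.1200
PET = 91.968 × 1.1200 = 103.004 mm/month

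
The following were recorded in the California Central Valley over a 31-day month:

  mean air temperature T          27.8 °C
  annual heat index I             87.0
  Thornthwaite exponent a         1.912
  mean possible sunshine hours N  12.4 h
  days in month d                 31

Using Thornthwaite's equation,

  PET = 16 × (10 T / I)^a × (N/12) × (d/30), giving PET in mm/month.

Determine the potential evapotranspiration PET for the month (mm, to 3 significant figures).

10T/I = 10 × 27.8 / 87.0 = 3.1954
(10T/I)^a = 3.1954^1.912 = 9.2183
Uncorrected PET = 16 × 9.2183 = 147.493 mm
Correction = (N/12)(d/30) = (12.4/12)(31/30) = 1.0678
PET = 147.493 × 1.0678 = 157.493 mm/month

157 mm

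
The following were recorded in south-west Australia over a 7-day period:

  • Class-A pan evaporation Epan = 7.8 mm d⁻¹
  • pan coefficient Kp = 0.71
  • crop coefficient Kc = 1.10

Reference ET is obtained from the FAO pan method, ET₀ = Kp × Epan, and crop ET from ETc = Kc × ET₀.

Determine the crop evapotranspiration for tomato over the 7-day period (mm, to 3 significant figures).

42.6 mm

ET₀ = 0.71 × 7.8 = 5.5380 mm/d
ETc = Kc × ET₀ = 1.10 × 5.5380 = 6.0918 mm/d
Over 7 days: 6.0918 × 7 = 42.643 mm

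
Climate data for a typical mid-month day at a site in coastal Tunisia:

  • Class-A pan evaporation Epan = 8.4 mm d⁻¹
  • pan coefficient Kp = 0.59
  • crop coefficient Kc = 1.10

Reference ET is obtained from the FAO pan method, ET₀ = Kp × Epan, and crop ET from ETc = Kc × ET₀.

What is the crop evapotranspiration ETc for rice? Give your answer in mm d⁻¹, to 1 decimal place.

5.5 mm d⁻¹

ET₀ = 0.59 × 8.4 = 4.9560 mm/d
ETc = Kc × ET₀ = 1.10 × 4.9560 = 5.4516 mm/d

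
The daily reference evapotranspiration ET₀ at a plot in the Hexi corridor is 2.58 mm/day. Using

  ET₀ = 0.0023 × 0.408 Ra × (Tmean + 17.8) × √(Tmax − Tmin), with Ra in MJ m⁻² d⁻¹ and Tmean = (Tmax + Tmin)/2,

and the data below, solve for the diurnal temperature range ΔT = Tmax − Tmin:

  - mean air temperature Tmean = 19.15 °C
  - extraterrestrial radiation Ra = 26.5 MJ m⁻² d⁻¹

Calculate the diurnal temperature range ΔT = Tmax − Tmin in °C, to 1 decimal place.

7.9 °C

√ΔT = ET₀ / [0.0023 × 0.408 × Ra × (Tmean+17.8)] = 2.58 / (0.0023 × 10.8120 × 36.95) = 2.8078
ΔT = 2.8078² = 7.884 °C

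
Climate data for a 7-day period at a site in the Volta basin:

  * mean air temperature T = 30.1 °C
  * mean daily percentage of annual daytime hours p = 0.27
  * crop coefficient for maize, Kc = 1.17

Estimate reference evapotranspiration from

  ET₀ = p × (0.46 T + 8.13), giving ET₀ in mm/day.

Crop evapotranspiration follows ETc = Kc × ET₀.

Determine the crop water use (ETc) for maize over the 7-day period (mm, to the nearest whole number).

ET₀ = 0.27 × (0.46 × 30.1 + 8.13) = 0.27 × 21.976 = 5.9335 mm/d
ETc = Kc × ET₀ = 1.17 × 5.9335 = 6.9422 mm/d
Over 7 days: 6.9422 × 7 = 48.595 mm

49 mm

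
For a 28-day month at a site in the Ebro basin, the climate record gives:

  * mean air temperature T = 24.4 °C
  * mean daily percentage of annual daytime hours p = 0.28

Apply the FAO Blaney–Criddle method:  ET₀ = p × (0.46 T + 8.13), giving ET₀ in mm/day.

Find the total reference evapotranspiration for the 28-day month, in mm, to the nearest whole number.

152 mm

ET₀ = 0.28 × (0.46 × 24.4 + 8.13) = 0.28 × 19.354 = 5.4191 mm/d
Monthly total = 5.4191 × 28 = 151.735 mm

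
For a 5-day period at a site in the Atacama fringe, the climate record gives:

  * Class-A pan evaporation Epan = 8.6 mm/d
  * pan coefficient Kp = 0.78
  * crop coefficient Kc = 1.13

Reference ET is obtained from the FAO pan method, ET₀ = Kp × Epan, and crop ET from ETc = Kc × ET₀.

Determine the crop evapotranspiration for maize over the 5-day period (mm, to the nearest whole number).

ET₀ = 0.78 × 8.6 = 6.7080 mm/d
ETc = Kc × ET₀ = 1.13 × 6.7080 = 7.5800 mm/d
Over 5 days: 7.5800 × 5 = 37.900 mm

38 mm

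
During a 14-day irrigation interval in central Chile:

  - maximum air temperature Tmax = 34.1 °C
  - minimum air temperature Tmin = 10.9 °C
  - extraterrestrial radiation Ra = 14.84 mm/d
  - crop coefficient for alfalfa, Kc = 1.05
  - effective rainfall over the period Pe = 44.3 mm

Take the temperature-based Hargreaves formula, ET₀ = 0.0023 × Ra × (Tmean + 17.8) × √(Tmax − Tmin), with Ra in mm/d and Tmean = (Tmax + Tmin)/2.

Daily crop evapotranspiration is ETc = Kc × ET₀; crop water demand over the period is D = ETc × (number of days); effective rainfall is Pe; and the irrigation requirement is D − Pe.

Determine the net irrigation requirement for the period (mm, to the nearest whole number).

Tmean = (34.1 + 10.9)/2 = 22.50 °C
ET₀ = 0.0023 × 14.84 × (22.50 + 17.8) × √23.2 = 0.0023 × 14.84 × 40.30 × 4.8166 = 6.6253 mm/d
ETc = Kc × ET₀ = 1.05 × 6.6253 = 6.9566 mm/d
Crop demand D = ETc × 14 d = 6.9566 × 14 = 97.392 mm
D − Pe = 97.392 − 44.3 = 53.092 mm

53 mm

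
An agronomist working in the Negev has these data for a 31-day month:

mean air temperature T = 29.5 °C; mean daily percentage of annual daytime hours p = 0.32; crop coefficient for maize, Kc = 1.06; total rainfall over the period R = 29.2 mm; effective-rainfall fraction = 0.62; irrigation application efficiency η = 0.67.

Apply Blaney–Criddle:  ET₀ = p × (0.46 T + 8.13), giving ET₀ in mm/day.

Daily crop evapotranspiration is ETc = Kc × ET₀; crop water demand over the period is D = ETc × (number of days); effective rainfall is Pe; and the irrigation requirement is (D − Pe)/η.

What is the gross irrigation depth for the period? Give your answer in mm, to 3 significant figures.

314 mm

ET₀ = 0.32 × (0.46 × 29.5 + 8.13) = 0.32 × 21.700 = 6.9440 mm/d
ETc = Kc × ET₀ = 1.06 × 6.9440 = 7.3606 mm/d
Crop demand D = ETc × 31 d = 7.3606 × 31 = 228.179 mm
Pe = 0.62 × 29.2 = 18.104 mm
D − Pe = 228.179 − 18.104 = 210.075 mm
Gross irrigation = 210.075 / 0.67 = 313.545 mm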